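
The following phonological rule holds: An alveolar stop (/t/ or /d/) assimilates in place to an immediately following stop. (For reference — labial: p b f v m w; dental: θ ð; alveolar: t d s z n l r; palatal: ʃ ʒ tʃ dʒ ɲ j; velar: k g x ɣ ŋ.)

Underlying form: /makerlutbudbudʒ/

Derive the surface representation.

/t/ before /b/ (labial) → [p]
/d/ before /b/ (labial) → [b]

[makerlupbubbudʒ]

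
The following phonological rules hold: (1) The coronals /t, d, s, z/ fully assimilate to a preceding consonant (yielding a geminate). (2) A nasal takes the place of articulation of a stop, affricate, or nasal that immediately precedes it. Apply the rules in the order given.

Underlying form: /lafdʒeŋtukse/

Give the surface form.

[lafdʒeŋŋukke]

Rule 1: /t/ after /ŋ/ → [ŋ] (total assimilation)
Rule 1: /s/ after /k/ → [k] (total assimilation)
After rule 1: lafdʒeŋŋukke
Rule 2: no segment meets the rule's conditions; no change.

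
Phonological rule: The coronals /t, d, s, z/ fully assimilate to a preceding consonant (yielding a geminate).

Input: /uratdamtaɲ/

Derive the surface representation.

/d/ after /t/ → [t] (total assimilation)
/t/ after /m/ → [m] (total assimilation)

[urattammaɲ]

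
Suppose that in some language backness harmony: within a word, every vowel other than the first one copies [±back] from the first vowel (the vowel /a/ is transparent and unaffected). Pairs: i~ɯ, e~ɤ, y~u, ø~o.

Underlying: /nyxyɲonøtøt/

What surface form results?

[nyxyɲønøtøt]

/o/ harmonizes with /y/ ([-back]) → [ø]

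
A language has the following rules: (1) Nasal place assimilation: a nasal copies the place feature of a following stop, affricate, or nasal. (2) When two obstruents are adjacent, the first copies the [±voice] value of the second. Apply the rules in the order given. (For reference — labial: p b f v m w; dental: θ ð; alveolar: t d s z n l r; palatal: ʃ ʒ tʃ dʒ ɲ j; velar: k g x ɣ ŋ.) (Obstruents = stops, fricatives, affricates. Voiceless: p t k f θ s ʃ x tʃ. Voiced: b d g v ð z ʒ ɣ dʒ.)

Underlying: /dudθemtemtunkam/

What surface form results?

Rule 1: /m/ before /t/ (alveolar) → [n]
Rule 1: /m/ before /t/ (alveolar) → [n]
Rule 1: /n/ before /k/ (velar) → [ŋ]
After rule 1: dudθententuŋkam
Rule 2: /d/ before /θ/ (voiceless) → [t]

[dutθententuŋkam]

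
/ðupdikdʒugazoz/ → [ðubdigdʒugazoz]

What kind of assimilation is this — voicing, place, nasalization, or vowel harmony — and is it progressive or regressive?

voicing assimilation, regressive

/p/→[b] /k/→[g].
Each target copies a feature from the following segment, so the direction is regressive.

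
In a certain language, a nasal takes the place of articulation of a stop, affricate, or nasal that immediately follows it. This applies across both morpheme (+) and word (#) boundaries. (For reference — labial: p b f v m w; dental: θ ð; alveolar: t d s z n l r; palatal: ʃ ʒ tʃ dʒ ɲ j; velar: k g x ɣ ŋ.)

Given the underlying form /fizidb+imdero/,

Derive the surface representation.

[fizidb+indero]

/m/ before /d/ (alveolar) → [n]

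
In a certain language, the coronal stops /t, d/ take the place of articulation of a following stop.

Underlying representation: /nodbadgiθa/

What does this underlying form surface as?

[nobbaggiθa]

/d/ before /b/ (labial) → [b]
/d/ before /g/ (velar) → [g]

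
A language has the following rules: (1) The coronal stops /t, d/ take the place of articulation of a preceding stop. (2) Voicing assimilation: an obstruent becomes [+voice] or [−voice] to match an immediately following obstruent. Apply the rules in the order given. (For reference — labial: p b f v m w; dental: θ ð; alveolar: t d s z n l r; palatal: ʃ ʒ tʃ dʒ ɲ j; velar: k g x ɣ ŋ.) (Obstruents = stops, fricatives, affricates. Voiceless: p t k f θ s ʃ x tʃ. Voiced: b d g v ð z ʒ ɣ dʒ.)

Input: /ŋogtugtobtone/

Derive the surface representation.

Rule 1: /t/ after /g/ (velar) → [k]
Rule 1: /t/ after /g/ (velar) → [k]
Rule 1: /t/ after /b/ (labial) → [p]
After rule 1: ŋogkugkobpone
Rule 2: /g/ before /k/ (voiceless) → [k]
Rule 2: /g/ before /k/ (voiceless) → [k]
Rule 2: /b/ before /p/ (voiceless) → [p]

[ŋokkukkoppone]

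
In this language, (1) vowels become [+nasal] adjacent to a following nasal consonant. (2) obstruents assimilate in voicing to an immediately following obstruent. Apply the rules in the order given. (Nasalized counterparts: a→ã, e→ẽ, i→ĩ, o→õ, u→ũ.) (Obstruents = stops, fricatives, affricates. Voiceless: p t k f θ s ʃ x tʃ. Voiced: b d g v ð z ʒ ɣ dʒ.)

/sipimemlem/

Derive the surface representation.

[sipĩmẽmlẽm]

Rule 1: /i/ before nasal /m/ → [ĩ]
Rule 1: /e/ before nasal /m/ → [ẽ]
Rule 1: /e/ before nasal /m/ → [ẽ]
After rule 1: sipĩmẽmlẽm
Rule 2: no segment meets the rule's conditions; no change.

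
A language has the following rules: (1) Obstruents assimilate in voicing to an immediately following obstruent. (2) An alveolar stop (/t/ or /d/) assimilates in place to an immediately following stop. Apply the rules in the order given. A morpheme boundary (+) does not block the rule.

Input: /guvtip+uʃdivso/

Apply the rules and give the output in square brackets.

[guftip+uʒdifso]

Rule 1: /v/ before /t/ (voiceless) → [f]
Rule 1: /ʃ/ before /d/ (voiced) → [ʒ]
Rule 1: /v/ before /s/ (voiceless) → [f]
After rule 1: guftip+uʒdifso
Rule 2: no segment meets the rule's conditions; no change.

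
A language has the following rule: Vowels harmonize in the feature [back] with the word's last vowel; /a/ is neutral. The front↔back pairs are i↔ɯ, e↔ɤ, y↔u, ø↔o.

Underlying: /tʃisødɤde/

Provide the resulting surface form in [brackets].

[tʃisødede]

/ɤ/ harmonizes with /e/ ([-back]) → [e]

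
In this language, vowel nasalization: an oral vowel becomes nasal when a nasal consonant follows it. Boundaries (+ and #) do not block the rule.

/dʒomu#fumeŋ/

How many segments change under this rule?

3

/o/ before nasal /m/ → [õ]
/u/ before nasal /m/ → [ũ]
/e/ before nasal /ŋ/ → [ẽ]
3 segments change.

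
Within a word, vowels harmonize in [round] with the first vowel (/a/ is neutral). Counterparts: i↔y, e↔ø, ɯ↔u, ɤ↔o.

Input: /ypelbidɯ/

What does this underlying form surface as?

/e/ harmonizes with /y/ ([+round]) → [ø]
/i/ harmonizes with /y/ ([+round]) → [y]
/ɯ/ harmonizes with /y/ ([+round]) → [u]

[ypølbydu]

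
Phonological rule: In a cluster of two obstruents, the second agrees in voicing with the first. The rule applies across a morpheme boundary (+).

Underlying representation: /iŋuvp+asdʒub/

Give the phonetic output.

[iŋuvb+astʃub]

/p/ after /v/ (voiced) → [b]
/dʒ/ after /s/ (voiceless) → [tʃ]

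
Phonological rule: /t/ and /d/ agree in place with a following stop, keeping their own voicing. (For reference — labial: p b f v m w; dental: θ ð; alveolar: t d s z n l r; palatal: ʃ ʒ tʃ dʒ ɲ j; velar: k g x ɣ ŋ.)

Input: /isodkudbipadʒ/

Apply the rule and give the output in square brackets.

[isogkubbipadʒ]

/d/ before /k/ (velar) → [g]
/d/ before /b/ (labial) → [b]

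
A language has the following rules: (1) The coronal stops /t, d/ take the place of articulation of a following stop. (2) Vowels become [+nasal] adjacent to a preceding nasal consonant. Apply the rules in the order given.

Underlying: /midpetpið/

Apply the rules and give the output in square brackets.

Rule 1: /d/ before /p/ (labial) → [b]
Rule 1: /t/ before /p/ (labial) → [p]
After rule 1: mibpeppið
Rule 2: /i/ after nasal /m/ → [ĩ]

[mĩbpeppið]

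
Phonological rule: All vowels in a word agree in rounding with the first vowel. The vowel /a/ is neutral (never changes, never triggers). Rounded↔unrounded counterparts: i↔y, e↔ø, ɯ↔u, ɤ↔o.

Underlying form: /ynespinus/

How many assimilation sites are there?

2

/e/ harmonizes with /y/ ([+round]) → [ø]
/i/ harmonizes with /y/ ([+round]) → [y]
2 segments change.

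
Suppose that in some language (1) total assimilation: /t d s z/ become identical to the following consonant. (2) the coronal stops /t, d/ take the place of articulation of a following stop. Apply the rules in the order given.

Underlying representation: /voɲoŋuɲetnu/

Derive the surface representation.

[voɲoŋuɲennu]

Rule 1: /t/ before /n/ → [n] (total assimilation)
After rule 1: voɲoŋuɲennu
Rule 2: no segment meets the rule's conditions; no change.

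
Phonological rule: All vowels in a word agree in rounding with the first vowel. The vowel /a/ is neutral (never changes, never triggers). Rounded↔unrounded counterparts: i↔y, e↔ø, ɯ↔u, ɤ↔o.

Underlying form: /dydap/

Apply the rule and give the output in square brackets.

[dydap]

no segment meets the rule's conditions; no change.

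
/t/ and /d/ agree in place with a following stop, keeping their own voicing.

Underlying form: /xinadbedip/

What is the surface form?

/d/ before /b/ (labial) → [b]

[xinabbedip]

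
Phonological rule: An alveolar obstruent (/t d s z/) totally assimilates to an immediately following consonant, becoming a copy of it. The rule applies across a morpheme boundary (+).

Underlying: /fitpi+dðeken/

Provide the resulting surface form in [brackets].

[fippi+ððeken]

/t/ before /p/ → [p] (total assimilation)
/d/ before /ð/ → [ð] (total assimilation)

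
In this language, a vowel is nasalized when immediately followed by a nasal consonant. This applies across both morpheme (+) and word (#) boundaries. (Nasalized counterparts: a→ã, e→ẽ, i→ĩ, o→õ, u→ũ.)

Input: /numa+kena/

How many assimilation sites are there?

/u/ before nasal /m/ → [ũ]
/e/ before nasal /n/ → [ẽ]
2 segments change.

2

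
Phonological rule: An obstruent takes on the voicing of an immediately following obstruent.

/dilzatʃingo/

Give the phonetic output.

[dilzatʃingo]

no segment meets the rule's conditions; no change.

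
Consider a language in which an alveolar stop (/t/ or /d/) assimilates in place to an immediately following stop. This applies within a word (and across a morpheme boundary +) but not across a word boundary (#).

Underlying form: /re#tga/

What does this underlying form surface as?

[re#kga]

/t/ before /g/ (velar) → [k]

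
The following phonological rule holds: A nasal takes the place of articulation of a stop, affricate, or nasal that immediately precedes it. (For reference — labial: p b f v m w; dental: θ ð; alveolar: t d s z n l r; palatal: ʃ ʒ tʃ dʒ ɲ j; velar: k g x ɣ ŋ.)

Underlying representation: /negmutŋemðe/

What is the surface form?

/m/ after /g/ (velar) → [ŋ]
/ŋ/ after /t/ (alveolar) → [n]

[negŋutnemðe]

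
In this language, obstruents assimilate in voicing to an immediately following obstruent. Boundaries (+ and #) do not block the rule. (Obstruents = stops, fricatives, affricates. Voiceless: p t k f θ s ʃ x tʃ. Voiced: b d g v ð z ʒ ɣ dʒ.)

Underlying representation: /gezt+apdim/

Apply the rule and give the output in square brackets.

/z/ before /t/ (voiceless) → [s]
/p/ before /d/ (voiced) → [b]

[gest+abdim]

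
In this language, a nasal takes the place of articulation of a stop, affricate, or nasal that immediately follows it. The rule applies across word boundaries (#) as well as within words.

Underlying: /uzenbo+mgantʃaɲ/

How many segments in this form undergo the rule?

/n/ before /b/ (labial) → [m]
/m/ before /g/ (velar) → [ŋ]
/n/ before /tʃ/ (palatal) → [ɲ]
3 segments change.

3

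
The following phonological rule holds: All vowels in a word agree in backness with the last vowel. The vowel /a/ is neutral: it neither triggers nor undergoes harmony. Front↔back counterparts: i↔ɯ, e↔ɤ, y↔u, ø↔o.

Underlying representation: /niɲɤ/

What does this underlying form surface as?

/i/ harmonizes with /ɤ/ ([+back]) → [ɯ]

[nɯɲɤ]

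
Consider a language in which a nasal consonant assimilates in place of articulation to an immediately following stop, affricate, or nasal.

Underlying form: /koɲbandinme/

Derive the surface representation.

/ɲ/ before /b/ (labial) → [m]
/n/ before /m/ (labial) → [m]

[kombandimme]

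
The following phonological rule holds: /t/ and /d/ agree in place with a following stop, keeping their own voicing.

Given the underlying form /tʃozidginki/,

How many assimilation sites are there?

1

/d/ before /g/ (velar) → [g]
1 segment changes.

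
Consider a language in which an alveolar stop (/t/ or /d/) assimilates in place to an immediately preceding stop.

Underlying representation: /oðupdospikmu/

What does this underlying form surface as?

[oðupbospikmu]

/d/ after /p/ (labial) → [b]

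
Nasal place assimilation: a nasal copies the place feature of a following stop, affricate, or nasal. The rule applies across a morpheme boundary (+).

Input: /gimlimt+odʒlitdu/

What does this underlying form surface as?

[gimlint+odʒlitdu]

/m/ before /t/ (alveolar) → [n]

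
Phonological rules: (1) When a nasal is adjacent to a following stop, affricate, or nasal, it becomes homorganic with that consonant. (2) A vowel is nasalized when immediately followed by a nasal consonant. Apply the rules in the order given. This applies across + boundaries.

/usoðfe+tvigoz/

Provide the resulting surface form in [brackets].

Rule 1: no segment meets the rule's conditions; no change.
After rule 1: usoðfe+tvigoz
Rule 2: no segment meets the rule's conditions; no change.

[usoðfe+tvigoz]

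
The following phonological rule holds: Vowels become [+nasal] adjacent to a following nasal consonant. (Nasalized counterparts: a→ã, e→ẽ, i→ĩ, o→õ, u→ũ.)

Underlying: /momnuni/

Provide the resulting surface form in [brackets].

/o/ before nasal /m/ → [õ]
/u/ before nasal /n/ → [ũ]

[mõmnũni]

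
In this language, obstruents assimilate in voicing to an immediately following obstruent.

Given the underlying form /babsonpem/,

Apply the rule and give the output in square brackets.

[bapsonpem]

/b/ before /s/ (voiceless) → [p]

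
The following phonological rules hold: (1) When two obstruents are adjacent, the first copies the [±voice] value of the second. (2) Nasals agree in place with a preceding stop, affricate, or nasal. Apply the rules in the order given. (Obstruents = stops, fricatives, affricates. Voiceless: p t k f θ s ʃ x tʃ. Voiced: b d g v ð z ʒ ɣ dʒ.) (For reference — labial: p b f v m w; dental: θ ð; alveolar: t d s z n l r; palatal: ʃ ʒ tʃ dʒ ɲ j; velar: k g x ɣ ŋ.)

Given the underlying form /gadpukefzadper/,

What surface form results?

[gatpukevzatper]

Rule 1: /d/ before /p/ (voiceless) → [t]
Rule 1: /f/ before /z/ (voiced) → [v]
Rule 1: /d/ before /p/ (voiceless) → [t]
After rule 1: gatpukevzatper
Rule 2: no segment meets the rule's conditions; no change.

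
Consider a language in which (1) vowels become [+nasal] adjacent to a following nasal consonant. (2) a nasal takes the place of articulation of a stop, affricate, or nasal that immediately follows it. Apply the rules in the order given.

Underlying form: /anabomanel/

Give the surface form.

[ãnabõmãnel]

Rule 1: /a/ before nasal /n/ → [ã]
Rule 1: /o/ before nasal /m/ → [õ]
Rule 1: /a/ before nasal /n/ → [ã]
After rule 1: ãnabõmãnel
Rule 2: no segment meets the rule's conditions; no change.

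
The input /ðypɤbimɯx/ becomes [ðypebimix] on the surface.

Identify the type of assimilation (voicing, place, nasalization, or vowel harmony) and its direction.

/ɤ/→[e] /ɯ/→[i].
Vowels agree with the first vowel, so the harmony is progressive.

vowel harmony, progressive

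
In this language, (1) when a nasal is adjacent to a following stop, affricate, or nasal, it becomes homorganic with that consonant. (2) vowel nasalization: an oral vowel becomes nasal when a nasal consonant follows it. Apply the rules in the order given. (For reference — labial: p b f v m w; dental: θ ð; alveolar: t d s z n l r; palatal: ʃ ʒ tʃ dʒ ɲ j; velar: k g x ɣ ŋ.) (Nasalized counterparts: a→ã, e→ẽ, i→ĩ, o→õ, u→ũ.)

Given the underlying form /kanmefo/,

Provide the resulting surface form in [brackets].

Rule 1: /n/ before /m/ (labial) → [m]
After rule 1: kammefo
Rule 2: /a/ before nasal /m/ → [ã]

[kãmmefo]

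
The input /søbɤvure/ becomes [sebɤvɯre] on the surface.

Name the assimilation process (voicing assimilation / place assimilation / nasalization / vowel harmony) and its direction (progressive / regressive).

vowel harmony, regressive

/ø/→[e] /u/→[ɯ].
Vowels agree with the last vowel, so the harmony is regressive.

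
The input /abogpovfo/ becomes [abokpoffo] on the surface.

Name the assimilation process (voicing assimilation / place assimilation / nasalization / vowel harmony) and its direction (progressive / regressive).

/g/→[k] /v/→[f].
Each target copies a feature from the following segment, so the direction is regressive.

voicing assimilation, regressive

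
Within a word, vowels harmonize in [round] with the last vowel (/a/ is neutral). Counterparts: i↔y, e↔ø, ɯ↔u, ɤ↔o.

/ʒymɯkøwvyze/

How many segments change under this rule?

3

/y/ harmonizes with /e/ ([-round]) → [i]
/ø/ harmonizes with /e/ ([-round]) → [e]
/y/ harmonizes with /e/ ([-round]) → [i]
3 segments change.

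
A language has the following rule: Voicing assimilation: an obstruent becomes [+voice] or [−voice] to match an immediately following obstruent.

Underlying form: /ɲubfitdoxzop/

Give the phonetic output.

[ɲupfiddoɣzop]

/b/ before /f/ (voiceless) → [p]
/t/ before /d/ (voiced) → [d]
/x/ before /z/ (voiced) → [ɣ]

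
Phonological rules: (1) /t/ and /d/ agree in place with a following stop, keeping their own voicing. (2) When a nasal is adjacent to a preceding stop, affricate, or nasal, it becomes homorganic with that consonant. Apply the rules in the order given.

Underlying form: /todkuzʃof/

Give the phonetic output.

[togkuzʃof]

Rule 1: /d/ before /k/ (velar) → [g]
After rule 1: togkuzʃof
Rule 2: no segment meets the rule's conditions; no change.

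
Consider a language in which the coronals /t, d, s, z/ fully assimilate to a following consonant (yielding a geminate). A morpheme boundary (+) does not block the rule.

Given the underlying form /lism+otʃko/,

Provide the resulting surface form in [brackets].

/s/ before /m/ → [m] (total assimilation)

[limm+otʃko]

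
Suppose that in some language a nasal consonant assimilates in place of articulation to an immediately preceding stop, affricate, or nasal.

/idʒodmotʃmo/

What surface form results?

/m/ after /d/ (alveolar) → [n]
/m/ after /tʃ/ (palatal) → [ɲ]

[idʒodnotʃɲo]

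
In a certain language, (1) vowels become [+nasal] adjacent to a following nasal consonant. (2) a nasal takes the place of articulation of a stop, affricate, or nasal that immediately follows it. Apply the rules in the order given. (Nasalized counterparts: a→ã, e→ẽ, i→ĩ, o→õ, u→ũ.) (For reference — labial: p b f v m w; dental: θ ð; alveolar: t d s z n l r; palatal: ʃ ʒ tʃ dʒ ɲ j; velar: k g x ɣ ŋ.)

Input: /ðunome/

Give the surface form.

Rule 1: /u/ before nasal /n/ → [ũ]
Rule 1: /o/ before nasal /m/ → [õ]
After rule 1: ðũnõme
Rule 2: no segment meets the rule's conditions; no change.

[ðũnõme]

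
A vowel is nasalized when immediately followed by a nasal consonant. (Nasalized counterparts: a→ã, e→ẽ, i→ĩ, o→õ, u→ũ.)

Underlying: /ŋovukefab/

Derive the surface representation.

no segment meets the rule's conditions; no change.

[ŋovukefab]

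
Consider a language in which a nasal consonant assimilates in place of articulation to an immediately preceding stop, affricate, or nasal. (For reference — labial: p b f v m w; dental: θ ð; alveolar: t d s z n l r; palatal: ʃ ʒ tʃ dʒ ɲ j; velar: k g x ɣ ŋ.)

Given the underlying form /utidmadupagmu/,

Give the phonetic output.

[utidnadupagŋu]

/m/ after /d/ (alveolar) → [n]
/m/ after /g/ (velar) → [ŋ]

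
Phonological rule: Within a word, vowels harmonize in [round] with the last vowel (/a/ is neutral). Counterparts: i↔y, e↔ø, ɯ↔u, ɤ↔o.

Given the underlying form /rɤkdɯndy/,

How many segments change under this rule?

2

/ɤ/ harmonizes with /y/ ([+round]) → [o]
/ɯ/ harmonizes with /y/ ([+round]) → [u]
2 segments change.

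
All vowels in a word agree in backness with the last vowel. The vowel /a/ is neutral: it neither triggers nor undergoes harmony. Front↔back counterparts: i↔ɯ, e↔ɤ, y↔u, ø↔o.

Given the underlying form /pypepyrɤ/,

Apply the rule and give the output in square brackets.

[pupɤpurɤ]

/y/ harmonizes with /ɤ/ ([+back]) → [u]
/e/ harmonizes with /ɤ/ ([+back]) → [ɤ]
/y/ harmonizes with /ɤ/ ([+back]) → [u]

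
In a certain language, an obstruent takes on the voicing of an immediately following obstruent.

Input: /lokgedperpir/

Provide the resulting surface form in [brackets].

/k/ before /g/ (voiced) → [g]
/d/ before /p/ (voiceless) → [t]

[loggetperpir]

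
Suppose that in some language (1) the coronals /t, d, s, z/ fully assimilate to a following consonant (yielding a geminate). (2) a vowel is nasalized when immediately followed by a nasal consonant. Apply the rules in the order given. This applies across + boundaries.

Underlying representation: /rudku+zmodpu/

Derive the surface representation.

[rukkũ+mmoppu]

Rule 1: /d/ before /k/ → [k] (total assimilation)
Rule 1: /z/ before /m/ → [m] (total assimilation)
Rule 1: /d/ before /p/ → [p] (total assimilation)
After rule 1: rukku+mmoppu
Rule 2: /u/ before nasal /m/ → [ũ]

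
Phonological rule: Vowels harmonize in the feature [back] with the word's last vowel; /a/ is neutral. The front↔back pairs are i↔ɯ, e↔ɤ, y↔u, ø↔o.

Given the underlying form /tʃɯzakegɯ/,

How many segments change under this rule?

/e/ harmonizes with /ɯ/ ([+back]) → [ɤ]
1 segment changes.

1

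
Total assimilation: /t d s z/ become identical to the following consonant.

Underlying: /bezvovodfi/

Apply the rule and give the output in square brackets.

[bevvovoffi]

/z/ before /v/ → [v] (total assimilation)
/d/ before /f/ → [f] (total assimilation)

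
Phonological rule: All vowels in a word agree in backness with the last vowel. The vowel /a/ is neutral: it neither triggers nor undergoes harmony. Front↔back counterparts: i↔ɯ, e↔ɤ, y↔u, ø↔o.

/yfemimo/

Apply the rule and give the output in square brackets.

/y/ harmonizes with /o/ ([+back]) → [u]
/e/ harmonizes with /o/ ([+back]) → [ɤ]
/i/ harmonizes with /o/ ([+back]) → [ɯ]

[ufɤmɯmo]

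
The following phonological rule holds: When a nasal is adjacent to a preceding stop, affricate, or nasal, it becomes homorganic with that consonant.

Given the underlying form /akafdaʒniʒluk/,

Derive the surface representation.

no segment meets the rule's conditions; no change.

[akafdaʒniʒluk]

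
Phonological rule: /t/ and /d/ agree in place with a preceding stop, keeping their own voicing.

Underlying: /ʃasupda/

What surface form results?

[ʃasupba]

/d/ after /p/ (labial) → [b]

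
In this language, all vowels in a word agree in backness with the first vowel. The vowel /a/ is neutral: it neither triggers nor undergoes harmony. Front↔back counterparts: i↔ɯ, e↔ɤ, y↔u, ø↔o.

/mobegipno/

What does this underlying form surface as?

/e/ harmonizes with /o/ ([+back]) → [ɤ]
/i/ harmonizes with /o/ ([+back]) → [ɯ]

[mobɤgɯpno]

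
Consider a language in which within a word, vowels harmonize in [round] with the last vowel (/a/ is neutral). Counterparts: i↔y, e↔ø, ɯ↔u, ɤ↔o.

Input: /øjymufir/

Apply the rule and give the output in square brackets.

/ø/ harmonizes with /i/ ([-round]) → [e]
/y/ harmonizes with /i/ ([-round]) → [i]
/u/ harmonizes with /i/ ([-round]) → [ɯ]

[ejimɯfir]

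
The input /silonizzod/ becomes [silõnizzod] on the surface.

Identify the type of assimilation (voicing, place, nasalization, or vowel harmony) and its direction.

nasalization, regressive

/o/→[õ].
Each target copies a feature from the following segment, so the direction is regressive.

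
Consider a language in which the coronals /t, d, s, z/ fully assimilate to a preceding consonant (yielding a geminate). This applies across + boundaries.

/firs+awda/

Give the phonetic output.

[firr+awwa]

/s/ after /r/ → [r] (total assimilation)
/d/ after /w/ → [w] (total assimilation)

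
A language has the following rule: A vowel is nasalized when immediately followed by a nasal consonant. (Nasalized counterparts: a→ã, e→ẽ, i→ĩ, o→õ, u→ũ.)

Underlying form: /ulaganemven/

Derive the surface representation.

/a/ before nasal /n/ → [ã]
/e/ before nasal /m/ → [ẽ]
/e/ before nasal /n/ → [ẽ]

[ulagãnẽmvẽn]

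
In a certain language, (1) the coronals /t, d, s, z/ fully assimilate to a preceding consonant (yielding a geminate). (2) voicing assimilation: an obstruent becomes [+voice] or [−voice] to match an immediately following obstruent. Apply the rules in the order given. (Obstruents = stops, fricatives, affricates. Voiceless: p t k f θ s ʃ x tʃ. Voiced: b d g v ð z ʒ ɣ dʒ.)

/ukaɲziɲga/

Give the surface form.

Rule 1: /z/ after /ɲ/ → [ɲ] (total assimilation)
After rule 1: ukaɲɲiɲga
Rule 2: no segment meets the rule's conditions; no change.

[ukaɲɲiɲga]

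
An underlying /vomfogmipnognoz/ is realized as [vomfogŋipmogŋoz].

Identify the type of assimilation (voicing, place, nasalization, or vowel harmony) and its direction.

/m/→[ŋ] /n/→[m] /n/→[ŋ].
Each target copies a feature from the preceding segment, so the direction is progressive.

place assimilation, progressive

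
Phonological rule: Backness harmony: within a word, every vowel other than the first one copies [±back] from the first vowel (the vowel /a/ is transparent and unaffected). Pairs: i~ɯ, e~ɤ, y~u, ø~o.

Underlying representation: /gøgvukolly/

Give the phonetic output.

/u/ harmonizes with /ø/ ([-back]) → [y]
/o/ harmonizes with /ø/ ([-back]) → [ø]

[gøgvykølly]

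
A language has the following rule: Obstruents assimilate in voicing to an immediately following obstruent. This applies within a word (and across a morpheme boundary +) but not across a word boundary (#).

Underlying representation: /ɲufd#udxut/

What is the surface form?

[ɲuvd#utxut]

/f/ before /d/ (voiced) → [v]
/d/ before /x/ (voiceless) → [t]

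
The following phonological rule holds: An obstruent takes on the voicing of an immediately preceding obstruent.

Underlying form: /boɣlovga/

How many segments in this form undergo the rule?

0

No segment meets the rule's conditions.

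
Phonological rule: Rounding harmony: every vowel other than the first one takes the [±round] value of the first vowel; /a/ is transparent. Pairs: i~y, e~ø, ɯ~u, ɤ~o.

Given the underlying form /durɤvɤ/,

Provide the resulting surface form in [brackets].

/ɤ/ harmonizes with /u/ ([+round]) → [o]
/ɤ/ harmonizes with /u/ ([+round]) → [o]

[durovo]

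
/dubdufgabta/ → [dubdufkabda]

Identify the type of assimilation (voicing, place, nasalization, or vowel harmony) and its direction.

voicing assimilation, progressive

/g/→[k] /t/→[d].
Each target copies a feature from the preceding segment, so the direction is progressive.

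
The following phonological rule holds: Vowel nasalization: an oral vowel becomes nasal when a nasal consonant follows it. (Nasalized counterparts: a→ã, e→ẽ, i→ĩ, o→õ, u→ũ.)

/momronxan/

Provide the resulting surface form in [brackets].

/o/ before nasal /m/ → [õ]
/o/ before nasal /n/ → [õ]
/a/ before nasal /n/ → [ã]

[mõmrõnxãn]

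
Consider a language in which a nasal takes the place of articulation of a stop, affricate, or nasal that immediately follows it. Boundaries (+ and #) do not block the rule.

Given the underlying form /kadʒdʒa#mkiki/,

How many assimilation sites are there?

1

/m/ before /k/ (velar) → [ŋ]
1 segment changes.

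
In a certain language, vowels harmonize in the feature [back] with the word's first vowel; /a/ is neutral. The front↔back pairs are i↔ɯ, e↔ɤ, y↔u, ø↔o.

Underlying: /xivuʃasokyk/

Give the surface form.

/u/ harmonizes with /i/ ([-back]) → [y]
/o/ harmonizes with /i/ ([-back]) → [ø]

[xivyʃasøkyk]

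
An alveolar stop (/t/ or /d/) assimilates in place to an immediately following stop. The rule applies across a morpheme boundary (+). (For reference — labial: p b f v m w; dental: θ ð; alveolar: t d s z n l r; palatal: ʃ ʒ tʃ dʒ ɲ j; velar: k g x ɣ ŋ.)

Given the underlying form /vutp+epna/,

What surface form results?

/t/ before /p/ (labial) → [p]

[vupp+epna]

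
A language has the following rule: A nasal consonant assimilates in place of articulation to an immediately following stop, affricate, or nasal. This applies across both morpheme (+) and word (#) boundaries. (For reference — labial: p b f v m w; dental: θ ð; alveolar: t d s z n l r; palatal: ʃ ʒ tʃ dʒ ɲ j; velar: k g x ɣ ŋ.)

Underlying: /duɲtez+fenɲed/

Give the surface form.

[duntez+feɲɲed]

/ɲ/ before /t/ (alveolar) → [n]
/n/ before /ɲ/ (palatal) → [ɲ]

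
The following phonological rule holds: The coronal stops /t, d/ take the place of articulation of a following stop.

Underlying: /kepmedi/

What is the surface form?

no segment meets the rule's conditions; no change.

[kepmedi]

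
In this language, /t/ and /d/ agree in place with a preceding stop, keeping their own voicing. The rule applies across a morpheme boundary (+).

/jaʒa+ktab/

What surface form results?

/t/ after /k/ (velar) → [k]

[jaʒa+kkab]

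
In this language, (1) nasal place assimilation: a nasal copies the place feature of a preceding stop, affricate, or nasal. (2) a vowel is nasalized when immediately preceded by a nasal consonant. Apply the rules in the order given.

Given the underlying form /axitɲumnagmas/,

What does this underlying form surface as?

Rule 1: /ɲ/ after /t/ (alveolar) → [n]
Rule 1: /n/ after /m/ (labial) → [m]
Rule 1: /m/ after /g/ (velar) → [ŋ]
After rule 1: axitnummagŋas
Rule 2: /u/ after nasal /n/ → [ũ]
Rule 2: /a/ after nasal /m/ → [ã]
Rule 2: /a/ after nasal /ŋ/ → [ã]

[axitnũmmãgŋãs]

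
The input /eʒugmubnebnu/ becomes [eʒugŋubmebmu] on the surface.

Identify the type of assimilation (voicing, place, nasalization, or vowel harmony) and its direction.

/m/→[ŋ] /n/→[m] /n/→[m].
Each target copies a feature from the preceding segment, so the direction is progressive.

place assimilation, progressive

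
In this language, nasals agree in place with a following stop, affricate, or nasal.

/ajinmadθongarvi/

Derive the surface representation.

[ajimmadθoŋgarvi]

/n/ before /m/ (labial) → [m]
/n/ before /g/ (velar) → [ŋ]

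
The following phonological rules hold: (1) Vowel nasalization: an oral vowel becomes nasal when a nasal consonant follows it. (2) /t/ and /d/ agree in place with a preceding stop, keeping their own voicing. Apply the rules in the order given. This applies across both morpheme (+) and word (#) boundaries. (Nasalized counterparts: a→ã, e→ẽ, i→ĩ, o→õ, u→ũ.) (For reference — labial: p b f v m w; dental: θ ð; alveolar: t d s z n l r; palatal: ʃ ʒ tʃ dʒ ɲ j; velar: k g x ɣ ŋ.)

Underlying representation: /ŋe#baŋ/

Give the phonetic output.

Rule 1: /a/ before nasal /ŋ/ → [ã]
After rule 1: ŋe#bãŋ
Rule 2: no segment meets the rule's conditions; no change.

[ŋe#bãŋ]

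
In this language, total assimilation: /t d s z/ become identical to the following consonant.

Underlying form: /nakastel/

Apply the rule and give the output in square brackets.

[nakattel]

/s/ before /t/ → [t] (total assimilation)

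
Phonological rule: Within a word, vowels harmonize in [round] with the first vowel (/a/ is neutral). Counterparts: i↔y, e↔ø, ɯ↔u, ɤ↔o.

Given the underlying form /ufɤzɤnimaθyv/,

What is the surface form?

/ɤ/ harmonizes with /u/ ([+round]) → [o]
/ɤ/ harmonizes with /u/ ([+round]) → [o]
/i/ harmonizes with /u/ ([+round]) → [y]

[ufozonymaθyv]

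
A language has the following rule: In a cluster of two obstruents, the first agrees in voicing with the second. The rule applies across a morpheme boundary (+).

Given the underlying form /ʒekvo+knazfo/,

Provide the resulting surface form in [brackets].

[ʒegvo+knasfo]

/k/ before /v/ (voiced) → [g]
/z/ before /f/ (voiceless) → [s]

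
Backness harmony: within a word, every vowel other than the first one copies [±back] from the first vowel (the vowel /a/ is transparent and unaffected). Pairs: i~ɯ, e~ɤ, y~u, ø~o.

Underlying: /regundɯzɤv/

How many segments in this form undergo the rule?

3

/u/ harmonizes with /e/ ([-back]) → [y]
/ɯ/ harmonizes with /e/ ([-back]) → [i]
/ɤ/ harmonizes with /e/ ([-back]) → [e]
3 segments change.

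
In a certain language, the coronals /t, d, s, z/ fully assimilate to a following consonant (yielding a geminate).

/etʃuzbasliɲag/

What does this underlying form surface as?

[etʃubballiɲag]

/z/ before /b/ → [b] (total assimilation)
/s/ before /l/ → [l] (total assimilation)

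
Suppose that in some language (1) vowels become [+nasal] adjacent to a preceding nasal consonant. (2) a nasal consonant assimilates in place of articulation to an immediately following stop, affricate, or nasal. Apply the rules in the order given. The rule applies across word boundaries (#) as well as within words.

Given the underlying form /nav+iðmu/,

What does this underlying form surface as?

[nãv+iðmũ]

Rule 1: /a/ after nasal /n/ → [ã]
Rule 1: /u/ after nasal /m/ → [ũ]
After rule 1: nãv+iðmũ
Rule 2: no segment meets the rule's conditions; no change.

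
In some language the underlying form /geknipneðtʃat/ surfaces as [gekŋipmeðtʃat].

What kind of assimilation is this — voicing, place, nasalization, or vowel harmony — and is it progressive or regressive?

place assimilation, progressive

/n/→[ŋ] /n/→[m].
Each target copies a feature from the preceding segment, so the direction is progressive.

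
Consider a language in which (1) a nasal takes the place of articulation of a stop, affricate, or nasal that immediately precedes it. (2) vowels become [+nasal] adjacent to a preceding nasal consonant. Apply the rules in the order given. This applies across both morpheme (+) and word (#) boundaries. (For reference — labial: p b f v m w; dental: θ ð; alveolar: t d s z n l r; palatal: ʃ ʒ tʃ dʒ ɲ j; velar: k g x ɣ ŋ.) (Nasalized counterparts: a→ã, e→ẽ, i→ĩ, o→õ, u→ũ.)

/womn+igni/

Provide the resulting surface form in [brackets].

Rule 1: /n/ after /m/ (labial) → [m]
Rule 1: /n/ after /g/ (velar) → [ŋ]
After rule 1: womm+igŋi
Rule 2: /i/ after nasal /m/ → [ĩ]
Rule 2: /i/ after nasal /ŋ/ → [ĩ]

[womm+ĩgŋĩ]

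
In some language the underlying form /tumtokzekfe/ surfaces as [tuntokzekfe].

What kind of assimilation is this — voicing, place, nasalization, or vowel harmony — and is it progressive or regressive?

/m/→[n].
Each target copies a feature from the following segment, so the direction is regressive.

place assimilation, regressive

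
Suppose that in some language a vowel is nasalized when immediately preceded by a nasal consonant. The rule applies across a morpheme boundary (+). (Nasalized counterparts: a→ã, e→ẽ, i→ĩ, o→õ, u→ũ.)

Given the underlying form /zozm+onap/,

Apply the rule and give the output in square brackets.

/o/ after nasal /m/ → [õ]
/a/ after nasal /n/ → [ã]

[zozm+õnãp]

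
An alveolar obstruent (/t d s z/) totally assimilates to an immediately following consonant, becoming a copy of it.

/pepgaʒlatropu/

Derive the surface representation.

/t/ before /r/ → [r] (total assimilation)

[pepgaʒlarropu]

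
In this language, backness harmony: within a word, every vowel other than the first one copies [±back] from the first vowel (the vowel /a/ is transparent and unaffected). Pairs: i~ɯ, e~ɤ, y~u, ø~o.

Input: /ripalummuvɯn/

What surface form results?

[ripalymmyvin]

/u/ harmonizes with /i/ ([-back]) → [y]
/u/ harmonizes with /i/ ([-back]) → [y]
/ɯ/ harmonizes with /i/ ([-back]) → [i]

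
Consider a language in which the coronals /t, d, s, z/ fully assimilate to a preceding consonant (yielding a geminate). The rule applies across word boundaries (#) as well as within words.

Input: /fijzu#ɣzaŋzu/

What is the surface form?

/z/ after /j/ → [j] (total assimilation)
/z/ after /ɣ/ → [ɣ] (total assimilation)
/z/ after /ŋ/ → [ŋ] (total assimilation)

[fijju#ɣɣaŋŋu]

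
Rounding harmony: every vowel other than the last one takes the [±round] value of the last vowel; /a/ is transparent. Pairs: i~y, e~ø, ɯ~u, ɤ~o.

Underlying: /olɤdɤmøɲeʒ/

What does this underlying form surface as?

/o/ harmonizes with /e/ ([-round]) → [ɤ]
/ø/ harmonizes with /e/ ([-round]) → [e]

[ɤlɤdɤmeɲeʒ]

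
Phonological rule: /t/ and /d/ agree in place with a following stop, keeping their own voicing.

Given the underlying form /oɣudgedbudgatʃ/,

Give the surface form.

/d/ before /g/ (velar) → [g]
/d/ before /b/ (labial) → [b]
/d/ before /g/ (velar) → [g]

[oɣuggebbuggatʃ]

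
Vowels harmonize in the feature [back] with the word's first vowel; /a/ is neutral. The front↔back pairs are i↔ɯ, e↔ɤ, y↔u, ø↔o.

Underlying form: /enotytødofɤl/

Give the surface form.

[enøtytødøfel]

/o/ harmonizes with /e/ ([-back]) → [ø]
/o/ harmonizes with /e/ ([-back]) → [ø]
/ɤ/ harmonizes with /e/ ([-back]) → [e]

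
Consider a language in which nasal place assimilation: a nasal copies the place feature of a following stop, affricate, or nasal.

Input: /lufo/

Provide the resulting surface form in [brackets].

no segment meets the rule's conditions; no change.

[lufo]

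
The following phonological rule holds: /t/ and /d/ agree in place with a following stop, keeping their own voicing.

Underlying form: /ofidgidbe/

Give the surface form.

[ofiggibbe]

/d/ before /g/ (velar) → [g]
/d/ before /b/ (labial) → [b]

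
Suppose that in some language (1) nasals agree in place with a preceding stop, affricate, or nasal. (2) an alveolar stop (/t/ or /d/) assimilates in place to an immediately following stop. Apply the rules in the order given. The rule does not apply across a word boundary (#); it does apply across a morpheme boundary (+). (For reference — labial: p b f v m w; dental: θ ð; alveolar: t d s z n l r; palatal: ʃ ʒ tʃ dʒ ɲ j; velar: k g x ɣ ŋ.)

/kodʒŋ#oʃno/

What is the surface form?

[kodʒɲ#oʃno]

Rule 1: /ŋ/ after /dʒ/ (palatal) → [ɲ]
After rule 1: kodʒɲ#oʃno
Rule 2: no segment meets the rule's conditions; no change.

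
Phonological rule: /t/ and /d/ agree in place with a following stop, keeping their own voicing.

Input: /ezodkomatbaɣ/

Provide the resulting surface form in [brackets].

/d/ before /k/ (velar) → [g]
/t/ before /b/ (labial) → [p]

[ezogkomapbaɣ]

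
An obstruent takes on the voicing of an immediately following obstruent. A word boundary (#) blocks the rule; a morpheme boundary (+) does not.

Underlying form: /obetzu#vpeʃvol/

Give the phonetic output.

[obedzu#fpeʒvol]

/t/ before /z/ (voiced) → [d]
/v/ before /p/ (voiceless) → [f]
/ʃ/ before /v/ (voiced) → [ʒ]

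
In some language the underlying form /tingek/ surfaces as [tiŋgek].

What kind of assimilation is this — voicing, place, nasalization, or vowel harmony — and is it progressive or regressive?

place assimilation, regressive

/n/→[ŋ].
Each target copies a feature from the following segment, so the direction is regressive.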